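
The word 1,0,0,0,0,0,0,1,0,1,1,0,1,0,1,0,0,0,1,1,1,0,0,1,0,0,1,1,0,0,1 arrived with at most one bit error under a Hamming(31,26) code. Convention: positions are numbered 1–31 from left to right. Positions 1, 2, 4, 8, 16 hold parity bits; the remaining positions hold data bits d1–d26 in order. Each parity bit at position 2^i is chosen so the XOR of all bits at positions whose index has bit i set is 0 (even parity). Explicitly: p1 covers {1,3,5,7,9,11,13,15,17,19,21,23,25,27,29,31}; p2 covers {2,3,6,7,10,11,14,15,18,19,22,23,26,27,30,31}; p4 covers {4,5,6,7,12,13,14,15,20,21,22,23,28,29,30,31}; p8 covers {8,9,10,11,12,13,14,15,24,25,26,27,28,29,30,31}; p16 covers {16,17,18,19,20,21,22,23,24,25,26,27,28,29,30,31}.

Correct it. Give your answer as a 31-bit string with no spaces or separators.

1000000101101010001110000011001

s1 (pos 1,3,5,7,9,11,13,15,17,19,21,23,25,27,29,31): 1⊕0⊕0⊕0⊕0⊕1⊕1⊕1⊕0⊕1⊕1⊕0⊕0⊕1⊕0⊕1 = 0
s2 (pos 2,3,6,7,10,11,14,15,18,19,22,23,26,27,30,31): 0⊕0⊕0⊕0⊕1⊕1⊕0⊕1⊕0⊕1⊕0⊕0⊕0⊕1⊕0⊕1 = 0
s4 (pos 4,5,6,7,12,13,14,15,20,21,22,23,28,29,30,31): 0⊕0⊕0⊕0⊕0⊕1⊕0⊕1⊕1⊕1⊕0⊕0⊕1⊕0⊕0⊕1 = 0
s8 (pos 8,9,10,11,12,13,14,15,24,25,26,27,28,29,30,31): 1⊕0⊕1⊕1⊕0⊕1⊕0⊕1⊕1⊕0⊕0⊕1⊕1⊕0⊕0⊕1 = 1
s16 (pos 16,17,18,19,20,21,22,23,24,25,26,27,28,29,30,31): 0⊕0⊕0⊕1⊕1⊕1⊕0⊕0⊕1⊕0⊕0⊕1⊕1⊕0⊕0⊕1 = 1
Syndrome s16…s1 = 11000 → error at position 24.
Flip position 24: 1000000101101010001110010011001 → 1000000101101010001110000011001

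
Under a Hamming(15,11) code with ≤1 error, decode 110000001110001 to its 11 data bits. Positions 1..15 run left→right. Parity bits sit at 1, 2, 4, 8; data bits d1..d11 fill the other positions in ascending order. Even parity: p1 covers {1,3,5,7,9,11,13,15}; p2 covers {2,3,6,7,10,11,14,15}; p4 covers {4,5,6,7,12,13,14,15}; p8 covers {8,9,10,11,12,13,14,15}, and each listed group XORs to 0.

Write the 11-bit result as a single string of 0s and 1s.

s1 (pos 1,3,5,7,9,11,13,15): 1⊕0⊕0⊕0⊕1⊕1⊕0⊕1 = 0
s2 (pos 2,3,6,7,10,11,14,15): 1⊕0⊕0⊕0⊕1⊕1⊕0⊕1 = 0
s4 (pos 4,5,6,7,12,13,14,15): 0⊕0⊕0⊕0⊕0⊕0⊕0⊕1 = 1
s8 (pos 8,9,10,11,12,13,14,15): 0⊕1⊕1⊕1⊕0⊕0⊕0⊕1 = 0
Syndrome s8…s1 = 0100 → error at position 4.
Flip position 4: 110000001110001 → 110100001110001
Read data bits from positions 3,5,6,7,9,10,11,12,13,14,15: 00001110001

00001110001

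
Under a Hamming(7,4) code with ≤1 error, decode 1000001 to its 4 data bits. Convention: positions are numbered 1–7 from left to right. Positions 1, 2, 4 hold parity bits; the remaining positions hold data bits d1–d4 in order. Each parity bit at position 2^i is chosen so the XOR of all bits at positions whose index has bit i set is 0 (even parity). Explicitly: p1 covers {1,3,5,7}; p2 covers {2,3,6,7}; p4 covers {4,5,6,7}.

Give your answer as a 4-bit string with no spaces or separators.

s1 (pos 1,3,5,7): 1⊕0⊕0⊕1 = 0
s2 (pos 2,3,6,7): 0⊕0⊕0⊕1 = 1
s4 (pos 4,5,6,7): 0⊕0⊕0⊕1 = 1
Syndrome s4…s1 = 110 → error at position 6.
Flip position 6: 1000001 → 1000011
Read data bits from positions 3,5,6,7: 0011

0011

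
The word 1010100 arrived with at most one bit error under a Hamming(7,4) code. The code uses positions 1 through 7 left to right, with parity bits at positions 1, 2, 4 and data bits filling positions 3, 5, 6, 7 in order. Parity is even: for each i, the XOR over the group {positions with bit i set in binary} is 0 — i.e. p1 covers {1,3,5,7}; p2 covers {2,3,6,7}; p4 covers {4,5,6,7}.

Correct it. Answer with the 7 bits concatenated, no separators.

1010101

s1 (pos 1,3,5,7): 1⊕1⊕1⊕0 = 1
s2 (pos 2,3,6,7): 0⊕1⊕0⊕0 = 1
s4 (pos 4,5,6,7): 0⊕1⊕0⊕0 = 1
Syndrome s4…s1 = 111 → error at position 7.
Flip position 7: 1010100 → 1010101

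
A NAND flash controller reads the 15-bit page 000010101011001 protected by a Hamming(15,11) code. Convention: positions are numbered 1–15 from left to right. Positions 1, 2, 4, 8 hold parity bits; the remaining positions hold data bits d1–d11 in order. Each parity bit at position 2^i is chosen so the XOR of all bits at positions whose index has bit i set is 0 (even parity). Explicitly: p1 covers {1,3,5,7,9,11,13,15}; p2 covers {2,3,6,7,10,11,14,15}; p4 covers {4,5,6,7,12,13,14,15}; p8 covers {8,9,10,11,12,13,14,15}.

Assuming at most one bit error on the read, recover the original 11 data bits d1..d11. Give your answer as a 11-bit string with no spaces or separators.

11011011001

s1 (pos 1,3,5,7,9,11,13,15): 0⊕0⊕1⊕1⊕1⊕1⊕0⊕1 = 1
s2 (pos 2,3,6,7,10,11,14,15): 0⊕0⊕0⊕1⊕0⊕1⊕0⊕1 = 1
s4 (pos 4,5,6,7,12,13,14,15): 0⊕1⊕0⊕1⊕1⊕0⊕0⊕1 = 0
s8 (pos 8,9,10,11,12,13,14,15): 0⊕1⊕0⊕1⊕1⊕0⊕0⊕1 = 0
Syndrome s8…s1 = 0011 → error at position 3.
Flip position 3: 000010101011001 → 001010101011001
Read data bits from positions 3,5,6,7,9,10,11,12,13,14,15: 11011011001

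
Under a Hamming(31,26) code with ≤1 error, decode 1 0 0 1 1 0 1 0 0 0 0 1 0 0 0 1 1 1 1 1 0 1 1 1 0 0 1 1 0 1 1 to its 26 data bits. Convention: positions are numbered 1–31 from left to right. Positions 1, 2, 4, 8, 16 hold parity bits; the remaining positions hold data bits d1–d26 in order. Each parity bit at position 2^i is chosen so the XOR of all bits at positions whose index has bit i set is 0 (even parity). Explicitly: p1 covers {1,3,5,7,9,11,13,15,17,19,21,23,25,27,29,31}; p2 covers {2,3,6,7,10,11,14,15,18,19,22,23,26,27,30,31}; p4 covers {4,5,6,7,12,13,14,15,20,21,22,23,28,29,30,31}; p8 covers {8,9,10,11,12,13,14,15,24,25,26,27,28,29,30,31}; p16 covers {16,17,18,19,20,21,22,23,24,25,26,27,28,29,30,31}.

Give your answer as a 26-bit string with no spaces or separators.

s1 (pos 1,3,5,7,9,11,13,15,17,19,21,23,25,27,29,31): 1⊕0⊕1⊕1⊕0⊕0⊕0⊕0⊕1⊕1⊕0⊕1⊕0⊕1⊕0⊕1 = 0
s2 (pos 2,3,6,7,10,11,14,15,18,19,22,23,26,27,30,31): 0⊕0⊕0⊕1⊕0⊕0⊕0⊕0⊕1⊕1⊕1⊕1⊕0⊕1⊕1⊕1 = 0
s4 (pos 4,5,6,7,12,13,14,15,20,21,22,23,28,29,30,31): 1⊕1⊕0⊕1⊕1⊕0⊕0⊕0⊕1⊕0⊕1⊕1⊕1⊕0⊕1⊕1 = 0
s8 (pos 8,9,10,11,12,13,14,15,24,25,26,27,28,29,30,31): 0⊕0⊕0⊕0⊕1⊕0⊕0⊕0⊕1⊕0⊕0⊕1⊕1⊕0⊕1⊕1 = 0
s16 (pos 16,17,18,19,20,21,22,23,24,25,26,27,28,29,30,31): 1⊕1⊕1⊕1⊕1⊕0⊕1⊕1⊕1⊕0⊕0⊕1⊕1⊕0⊕1⊕1 = 0
Syndrome s16…s1 = 00000 → no error.
Read data bits from positions 3,5,6,7,9,10,11,12,13,14,15,17,18,19,20,21,22,23,24,25,26,27,28,29,30,31: 01010001000111101110011011

01010001000111101110011011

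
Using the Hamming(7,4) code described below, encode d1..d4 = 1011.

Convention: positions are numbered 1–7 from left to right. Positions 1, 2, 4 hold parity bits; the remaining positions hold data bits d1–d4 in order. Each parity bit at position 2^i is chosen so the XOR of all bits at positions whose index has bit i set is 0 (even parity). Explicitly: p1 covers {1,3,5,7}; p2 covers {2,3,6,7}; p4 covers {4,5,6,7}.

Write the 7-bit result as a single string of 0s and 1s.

Place data at non-parity positions: p1 p2 1 p4 0 1 1
p1 (pos 1,3,5,7): XOR of data positions = 1⊕0⊕1 = 0
p2 (pos 2,3,6,7): XOR of data positions = 1⊕1⊕1 = 1
p4 (pos 4,5,6,7): XOR of data positions = 0⊕1⊕1 = 0
Codeword: 0110011

0110011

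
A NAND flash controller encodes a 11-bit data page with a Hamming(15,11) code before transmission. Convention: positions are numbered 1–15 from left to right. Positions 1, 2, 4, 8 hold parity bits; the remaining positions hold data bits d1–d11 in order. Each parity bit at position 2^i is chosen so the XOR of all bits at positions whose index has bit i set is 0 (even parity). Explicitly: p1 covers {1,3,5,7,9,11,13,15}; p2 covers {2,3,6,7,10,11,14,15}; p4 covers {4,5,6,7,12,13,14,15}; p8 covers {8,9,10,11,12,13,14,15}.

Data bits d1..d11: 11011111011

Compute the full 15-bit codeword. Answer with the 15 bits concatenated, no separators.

Place data at non-parity positions: p1 p2 1 p4 1 0 1 p8 1 1 1 1 0 1 1
p1 (pos 1,3,5,7,9,11,13,15): XOR of data positions = 1⊕1⊕1⊕1⊕1⊕0⊕1 = 0
p2 (pos 2,3,6,7,10,11,14,15): XOR of data positions = 1⊕0⊕1⊕1⊕1⊕1⊕1 = 0
p4 (pos 4,5,6,7,12,13,14,15): XOR of data positions = 1⊕0⊕1⊕1⊕0⊕1⊕1 = 1
p8 (pos 8,9,10,11,12,13,14,15): XOR of data positions = 1⊕1⊕1⊕1⊕0⊕1⊕1 = 0
Codeword: 001110101111011

001110101111011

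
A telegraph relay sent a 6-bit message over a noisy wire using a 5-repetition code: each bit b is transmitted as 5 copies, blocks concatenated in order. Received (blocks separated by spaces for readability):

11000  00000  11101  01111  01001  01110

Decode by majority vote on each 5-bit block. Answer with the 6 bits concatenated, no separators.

Block 1 (11000): 2 ones → 0
Block 2 (00000): 0 ones → 0
Block 3 (11101): 4 ones → 1
Block 4 (01111): 4 ones → 1
Block 5 (01001): 2 ones → 0
Block 6 (01110): 3 ones → 1

001101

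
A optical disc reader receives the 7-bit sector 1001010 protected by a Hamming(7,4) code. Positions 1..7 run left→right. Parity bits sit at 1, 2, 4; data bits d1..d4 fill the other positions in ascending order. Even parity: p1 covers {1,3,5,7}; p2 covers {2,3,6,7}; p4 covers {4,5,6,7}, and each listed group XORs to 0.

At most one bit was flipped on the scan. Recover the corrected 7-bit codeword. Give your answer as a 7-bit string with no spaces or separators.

1011010

s1 (pos 1,3,5,7): 1⊕0⊕0⊕0 = 1
s2 (pos 2,3,6,7): 0⊕0⊕1⊕0 = 1
s4 (pos 4,5,6,7): 1⊕0⊕1⊕0 = 0
Syndrome s4…s1 = 011 → error at position 3.
Flip position 3: 1001010 → 1011010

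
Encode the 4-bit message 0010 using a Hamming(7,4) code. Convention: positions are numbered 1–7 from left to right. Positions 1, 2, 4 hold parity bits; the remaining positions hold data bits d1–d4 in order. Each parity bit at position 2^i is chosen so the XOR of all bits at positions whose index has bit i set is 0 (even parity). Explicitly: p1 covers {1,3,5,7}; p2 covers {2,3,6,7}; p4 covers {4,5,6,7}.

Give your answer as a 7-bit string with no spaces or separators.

Place data at non-parity positions: p1 p2 0 p4 0 1 0
p1 (pos 1,3,5,7): XOR of data positions = 0⊕0⊕0 = 0
p2 (pos 2,3,6,7): XOR of data positions = 0⊕1⊕0 = 1
p4 (pos 4,5,6,7): XOR of data positions = 0⊕1⊕0 = 1
Codeword: 0101010

0101010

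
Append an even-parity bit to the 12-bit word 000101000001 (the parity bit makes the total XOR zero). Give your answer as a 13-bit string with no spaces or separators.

0001010000011

XOR of the 12 data bits: 0⊕0⊕0⊕1⊕0⊕1⊕0⊕0⊕0⊕0⊕0⊕1 = 1
Parity bit = 1 (so all 13 bits XOR to 0).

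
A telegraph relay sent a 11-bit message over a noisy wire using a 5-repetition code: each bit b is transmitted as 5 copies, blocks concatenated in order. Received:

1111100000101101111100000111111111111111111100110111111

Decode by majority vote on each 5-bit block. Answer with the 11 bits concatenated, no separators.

Block 1 (11111): 5 ones → 1
Block 2 (00000): 0 ones → 0
Block 3 (10110): 3 ones → 1
Block 4 (11111): 5 ones → 1
Block 5 (00000): 0 ones → 0
Block 6 (11111): 5 ones → 1
Block 7 (11111): 5 ones → 1
Block 8 (11111): 5 ones → 1
Block 9 (11110): 4 ones → 1
Block 10 (01101): 3 ones → 1
Block 11 (11111): 5 ones → 1

10110111111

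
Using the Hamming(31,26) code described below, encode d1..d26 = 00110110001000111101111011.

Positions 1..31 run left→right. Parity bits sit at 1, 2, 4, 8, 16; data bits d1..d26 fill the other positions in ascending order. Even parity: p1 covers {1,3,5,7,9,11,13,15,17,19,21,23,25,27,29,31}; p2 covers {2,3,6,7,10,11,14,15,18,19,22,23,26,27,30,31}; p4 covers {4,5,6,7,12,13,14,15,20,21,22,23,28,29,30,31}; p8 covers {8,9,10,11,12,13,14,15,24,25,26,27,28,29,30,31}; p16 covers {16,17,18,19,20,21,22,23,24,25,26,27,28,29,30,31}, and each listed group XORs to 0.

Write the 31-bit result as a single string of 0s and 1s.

Place data at non-parity positions: p1 p2 0 p4 0 1 1 p8 0 1 1 0 0 0 1 p16 0 0 0 1 1 1 1 0 1 1 1 1 0 1 1
p1 (pos 1,3,5,7,9,11,13,15,17,19,21,23,25,27,29,31): XOR of data positions = 0⊕0⊕1⊕0⊕1⊕0⊕1⊕0⊕0⊕1⊕1⊕1⊕1⊕0⊕1 = 0
p2 (pos 2,3,6,7,10,11,14,15,18,19,22,23,26,27,30,31): XOR of data positions = 0⊕1⊕1⊕1⊕1⊕0⊕1⊕0⊕0⊕1⊕1⊕1⊕1⊕1⊕1 = 1
p4 (pos 4,5,6,7,12,13,14,15,20,21,22,23,28,29,30,31): XOR of data positions = 0⊕1⊕1⊕0⊕0⊕0⊕1⊕1⊕1⊕1⊕1⊕1⊕0⊕1⊕1 = 0
p8 (pos 8,9,10,11,12,13,14,15,24,25,26,27,28,29,30,31): XOR of data positions = 0⊕1⊕1⊕0⊕0⊕0⊕1⊕0⊕1⊕1⊕1⊕1⊕0⊕1⊕1 = 1
p16 (pos 16,17,18,19,20,21,22,23,24,25,26,27,28,29,30,31): XOR of data positions = 0⊕0⊕0⊕1⊕1⊕1⊕1⊕0⊕1⊕1⊕1⊕1⊕0⊕1⊕1 = 0
Codeword: 0100011101100010000111101111011

0100011101100010000111101111011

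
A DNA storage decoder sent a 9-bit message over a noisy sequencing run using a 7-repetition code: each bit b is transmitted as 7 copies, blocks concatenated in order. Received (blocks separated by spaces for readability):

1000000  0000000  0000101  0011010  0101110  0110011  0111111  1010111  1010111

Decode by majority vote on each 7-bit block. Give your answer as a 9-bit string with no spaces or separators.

000011111

Block 1 (1000000): 1 one → 0
Block 2 (0000000): 0 ones → 0
Block 3 (0000101): 2 ones → 0
Block 4 (0011010): 3 ones → 0
Block 5 (0101110): 4 ones → 1
Block 6 (0110011): 4 ones → 1
Block 7 (0111111): 6 ones → 1
Block 8 (1010111): 5 ones → 1
Block 9 (1010111): 5 ones → 1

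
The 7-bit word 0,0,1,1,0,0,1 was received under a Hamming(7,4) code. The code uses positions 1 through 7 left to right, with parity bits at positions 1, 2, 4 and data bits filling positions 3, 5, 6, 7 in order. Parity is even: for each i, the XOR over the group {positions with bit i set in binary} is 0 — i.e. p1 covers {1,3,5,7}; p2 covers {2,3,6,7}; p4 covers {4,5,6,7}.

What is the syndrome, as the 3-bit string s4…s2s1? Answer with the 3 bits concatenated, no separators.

000

s1 (pos 1,3,5,7): 0⊕1⊕0⊕1 = 0
s2 (pos 2,3,6,7): 0⊕1⊕0⊕1 = 0
s4 (pos 4,5,6,7): 1⊕0⊕0⊕1 = 0
Syndrome s4…s1 = 000 → no error.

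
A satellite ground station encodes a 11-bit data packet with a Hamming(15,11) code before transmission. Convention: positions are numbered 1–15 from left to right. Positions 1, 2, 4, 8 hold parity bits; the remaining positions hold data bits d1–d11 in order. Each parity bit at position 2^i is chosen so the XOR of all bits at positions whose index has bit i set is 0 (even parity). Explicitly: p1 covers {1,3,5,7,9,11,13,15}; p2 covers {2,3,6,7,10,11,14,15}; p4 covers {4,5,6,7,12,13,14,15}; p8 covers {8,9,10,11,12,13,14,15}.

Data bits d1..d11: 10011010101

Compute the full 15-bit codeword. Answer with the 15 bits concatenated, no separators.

001100101010101

Place data at non-parity positions: p1 p2 1 p4 0 0 1 p8 1 0 1 0 1 0 1
p1 (pos 1,3,5,7,9,11,13,15): XOR of data positions = 1⊕0⊕1⊕1⊕1⊕1⊕1 = 0
p2 (pos 2,3,6,7,10,11,14,15): XOR of data positions = 1⊕0⊕1⊕0⊕1⊕0⊕1 = 0
p4 (pos 4,5,6,7,12,13,14,15): XOR of data positions = 0⊕0⊕1⊕0⊕1⊕0⊕1 = 1
p8 (pos 8,9,10,11,12,13,14,15): XOR of data positions = 1⊕0⊕1⊕0⊕1⊕0⊕1 = 0
Codeword: 001100101010101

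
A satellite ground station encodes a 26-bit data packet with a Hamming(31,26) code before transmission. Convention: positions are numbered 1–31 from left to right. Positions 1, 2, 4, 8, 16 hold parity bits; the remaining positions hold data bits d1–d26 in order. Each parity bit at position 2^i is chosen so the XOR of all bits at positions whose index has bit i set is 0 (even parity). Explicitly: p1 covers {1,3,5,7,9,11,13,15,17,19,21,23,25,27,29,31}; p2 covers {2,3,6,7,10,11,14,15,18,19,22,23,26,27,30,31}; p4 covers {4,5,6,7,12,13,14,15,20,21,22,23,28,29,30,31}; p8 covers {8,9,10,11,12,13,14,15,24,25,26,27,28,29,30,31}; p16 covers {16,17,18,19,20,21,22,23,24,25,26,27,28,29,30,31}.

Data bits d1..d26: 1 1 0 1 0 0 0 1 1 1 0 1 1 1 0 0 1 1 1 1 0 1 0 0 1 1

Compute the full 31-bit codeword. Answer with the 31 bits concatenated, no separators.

Place data at non-parity positions: p1 p2 1 p4 1 0 1 p8 0 0 0 1 1 1 0 p16 1 1 1 0 0 1 1 1 1 0 1 0 0 1 1
p1 (pos 1,3,5,7,9,11,13,15,17,19,21,23,25,27,29,31): XOR of data positions = 1⊕1⊕1⊕0⊕0⊕1⊕0⊕1⊕1⊕0⊕1⊕1⊕1⊕0⊕1 = 0
p2 (pos 2,3,6,7,10,11,14,15,18,19,22,23,26,27,30,31): XOR of data positions = 1⊕0⊕1⊕0⊕0⊕1⊕0⊕1⊕1⊕1⊕1⊕0⊕1⊕1⊕1 = 0
p4 (pos 4,5,6,7,12,13,14,15,20,21,22,23,28,29,30,31): XOR of data positions = 1⊕0⊕1⊕1⊕1⊕1⊕0⊕0⊕0⊕1⊕1⊕0⊕0⊕1⊕1 = 1
p8 (pos 8,9,10,11,12,13,14,15,24,25,26,27,28,29,30,31): XOR of data positions = 0⊕0⊕0⊕1⊕1⊕1⊕0⊕1⊕1⊕0⊕1⊕0⊕0⊕1⊕1 = 0
p16 (pos 16,17,18,19,20,21,22,23,24,25,26,27,28,29,30,31): XOR of data positions = 1⊕1⊕1⊕0⊕0⊕1⊕1⊕1⊕1⊕0⊕1⊕0⊕0⊕1⊕1 = 0
Codeword: 0011101000011100111001111010011

0011101000011100111001111010011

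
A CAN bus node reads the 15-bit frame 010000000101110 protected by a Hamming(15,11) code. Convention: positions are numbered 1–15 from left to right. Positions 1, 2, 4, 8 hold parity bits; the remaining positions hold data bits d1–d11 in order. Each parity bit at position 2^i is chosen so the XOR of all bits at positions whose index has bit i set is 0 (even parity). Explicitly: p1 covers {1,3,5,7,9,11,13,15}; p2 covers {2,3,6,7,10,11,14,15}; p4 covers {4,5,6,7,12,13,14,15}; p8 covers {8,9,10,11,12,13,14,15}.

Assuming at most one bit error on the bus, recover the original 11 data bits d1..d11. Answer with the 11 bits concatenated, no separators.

00010101110

s1 (pos 1,3,5,7,9,11,13,15): 0⊕0⊕0⊕0⊕0⊕0⊕1⊕0 = 1
s2 (pos 2,3,6,7,10,11,14,15): 1⊕0⊕0⊕0⊕1⊕0⊕1⊕0 = 1
s4 (pos 4,5,6,7,12,13,14,15): 0⊕0⊕0⊕0⊕1⊕1⊕1⊕0 = 1
s8 (pos 8,9,10,11,12,13,14,15): 0⊕0⊕1⊕0⊕1⊕1⊕1⊕0 = 0
Syndrome s8…s1 = 0111 → error at position 7.
Flip position 7: 010000000101110 → 010000100101110
Read data bits from positions 3,5,6,7,9,10,11,12,13,14,15: 00010101110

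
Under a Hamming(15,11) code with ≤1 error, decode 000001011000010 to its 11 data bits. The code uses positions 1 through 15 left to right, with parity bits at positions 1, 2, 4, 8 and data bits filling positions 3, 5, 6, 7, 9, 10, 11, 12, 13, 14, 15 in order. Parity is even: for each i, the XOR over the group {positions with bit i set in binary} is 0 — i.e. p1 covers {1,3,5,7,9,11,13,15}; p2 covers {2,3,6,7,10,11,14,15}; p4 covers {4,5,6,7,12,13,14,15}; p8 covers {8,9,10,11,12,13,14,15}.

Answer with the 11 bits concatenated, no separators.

00100000010

s1 (pos 1,3,5,7,9,11,13,15): 0⊕0⊕0⊕0⊕1⊕0⊕0⊕0 = 1
s2 (pos 2,3,6,7,10,11,14,15): 0⊕0⊕1⊕0⊕0⊕0⊕1⊕0 = 0
s4 (pos 4,5,6,7,12,13,14,15): 0⊕0⊕1⊕0⊕0⊕0⊕1⊕0 = 0
s8 (pos 8,9,10,11,12,13,14,15): 1⊕1⊕0⊕0⊕0⊕0⊕1⊕0 = 1
Syndrome s8…s1 = 1001 → error at position 9.
Flip position 9: 000001011000010 → 000001010000010
Read data bits from positions 3,5,6,7,9,10,11,12,13,14,15: 00100000010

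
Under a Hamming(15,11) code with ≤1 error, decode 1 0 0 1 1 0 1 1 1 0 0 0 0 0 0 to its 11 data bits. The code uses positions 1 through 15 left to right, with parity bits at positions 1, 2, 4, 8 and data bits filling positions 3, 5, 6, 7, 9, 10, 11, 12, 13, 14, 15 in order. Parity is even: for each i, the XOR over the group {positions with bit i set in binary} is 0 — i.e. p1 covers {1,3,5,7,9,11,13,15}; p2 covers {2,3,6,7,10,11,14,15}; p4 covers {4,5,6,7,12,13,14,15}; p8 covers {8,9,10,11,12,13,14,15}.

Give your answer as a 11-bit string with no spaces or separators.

s1 (pos 1,3,5,7,9,11,13,15): 1⊕0⊕1⊕1⊕1⊕0⊕0⊕0 = 0
s2 (pos 2,3,6,7,10,11,14,15): 0⊕0⊕0⊕1⊕0⊕0⊕0⊕0 = 1
s4 (pos 4,5,6,7,12,13,14,15): 1⊕1⊕0⊕1⊕0⊕0⊕0⊕0 = 1
s8 (pos 8,9,10,11,12,13,14,15): 1⊕1⊕0⊕0⊕0⊕0⊕0⊕0 = 0
Syndrome s8…s1 = 0110 → error at position 6.
Flip position 6: 100110111000000 → 100111111000000
Read data bits from positions 3,5,6,7,9,10,11,12,13,14,15: 01111000000

01111000000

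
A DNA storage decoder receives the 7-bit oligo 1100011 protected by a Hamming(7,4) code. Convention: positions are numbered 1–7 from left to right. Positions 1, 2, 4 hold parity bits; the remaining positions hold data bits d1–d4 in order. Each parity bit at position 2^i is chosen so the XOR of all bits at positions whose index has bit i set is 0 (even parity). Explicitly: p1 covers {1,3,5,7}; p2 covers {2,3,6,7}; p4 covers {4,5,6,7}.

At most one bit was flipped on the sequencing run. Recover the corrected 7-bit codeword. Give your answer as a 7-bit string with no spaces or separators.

1000011

s1 (pos 1,3,5,7): 1⊕0⊕0⊕1 = 0
s2 (pos 2,3,6,7): 1⊕0⊕1⊕1 = 1
s4 (pos 4,5,6,7): 0⊕0⊕1⊕1 = 0
Syndrome s4…s1 = 010 → error at position 2.
Flip position 2: 1100011 → 1000011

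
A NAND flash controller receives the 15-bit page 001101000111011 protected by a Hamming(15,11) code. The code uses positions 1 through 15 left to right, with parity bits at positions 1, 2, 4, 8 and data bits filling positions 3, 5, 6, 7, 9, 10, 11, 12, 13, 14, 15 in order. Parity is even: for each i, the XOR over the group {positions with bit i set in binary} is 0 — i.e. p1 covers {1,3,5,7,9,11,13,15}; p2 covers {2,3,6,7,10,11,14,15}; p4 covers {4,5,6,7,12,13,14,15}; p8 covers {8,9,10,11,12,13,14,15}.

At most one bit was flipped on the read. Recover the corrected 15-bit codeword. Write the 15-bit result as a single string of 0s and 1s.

s1 (pos 1,3,5,7,9,11,13,15): 0⊕1⊕0⊕0⊕0⊕1⊕0⊕1 = 1
s2 (pos 2,3,6,7,10,11,14,15): 0⊕1⊕1⊕0⊕1⊕1⊕1⊕1 = 0
s4 (pos 4,5,6,7,12,13,14,15): 1⊕0⊕1⊕0⊕1⊕0⊕1⊕1 = 1
s8 (pos 8,9,10,11,12,13,14,15): 0⊕0⊕1⊕1⊕1⊕0⊕1⊕1 = 1
Syndrome s8…s1 = 1101 → error at position 13.
Flip position 13: 001101000111011 → 001101000111111

001101000111111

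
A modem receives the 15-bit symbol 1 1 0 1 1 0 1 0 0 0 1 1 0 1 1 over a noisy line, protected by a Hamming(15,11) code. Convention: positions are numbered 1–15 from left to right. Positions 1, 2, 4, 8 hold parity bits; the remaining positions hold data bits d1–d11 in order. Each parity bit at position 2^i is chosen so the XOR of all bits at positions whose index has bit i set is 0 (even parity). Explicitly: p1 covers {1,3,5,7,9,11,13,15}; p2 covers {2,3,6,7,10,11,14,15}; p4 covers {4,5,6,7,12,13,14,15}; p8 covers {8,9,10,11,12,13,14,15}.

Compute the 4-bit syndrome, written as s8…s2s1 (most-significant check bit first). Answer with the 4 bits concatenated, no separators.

s1 (pos 1,3,5,7,9,11,13,15): 1⊕0⊕1⊕1⊕0⊕1⊕0⊕1 = 1
s2 (pos 2,3,6,7,10,11,14,15): 1⊕0⊕0⊕1⊕0⊕1⊕1⊕1 = 1
s4 (pos 4,5,6,7,12,13,14,15): 1⊕1⊕0⊕1⊕1⊕0⊕1⊕1 = 0
s8 (pos 8,9,10,11,12,13,14,15): 0⊕0⊕0⊕1⊕1⊕0⊕1⊕1 = 0
Syndrome s8…s1 = 0011 → error at position 3.

0011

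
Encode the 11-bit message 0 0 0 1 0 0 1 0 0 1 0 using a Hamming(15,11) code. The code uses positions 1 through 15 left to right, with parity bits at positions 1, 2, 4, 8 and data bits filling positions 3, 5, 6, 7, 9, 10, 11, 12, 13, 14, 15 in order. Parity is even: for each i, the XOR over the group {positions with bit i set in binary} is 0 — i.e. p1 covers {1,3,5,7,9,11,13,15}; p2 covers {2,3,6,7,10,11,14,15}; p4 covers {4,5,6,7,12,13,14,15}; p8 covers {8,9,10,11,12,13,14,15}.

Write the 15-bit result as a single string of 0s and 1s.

Place data at non-parity positions: p1 p2 0 p4 0 0 1 p8 0 0 1 0 0 1 0
p1 (pos 1,3,5,7,9,11,13,15): XOR of data positions = 0⊕0⊕1⊕0⊕1⊕0⊕0 = 0
p2 (pos 2,3,6,7,10,11,14,15): XOR of data positions = 0⊕0⊕1⊕0⊕1⊕1⊕0 = 1
p4 (pos 4,5,6,7,12,13,14,15): XOR of data positions = 0⊕0⊕1⊕0⊕0⊕1⊕0 = 0
p8 (pos 8,9,10,11,12,13,14,15): XOR of data positions = 0⊕0⊕1⊕0⊕0⊕1⊕0 = 0
Codeword: 010000100010010

010000100010010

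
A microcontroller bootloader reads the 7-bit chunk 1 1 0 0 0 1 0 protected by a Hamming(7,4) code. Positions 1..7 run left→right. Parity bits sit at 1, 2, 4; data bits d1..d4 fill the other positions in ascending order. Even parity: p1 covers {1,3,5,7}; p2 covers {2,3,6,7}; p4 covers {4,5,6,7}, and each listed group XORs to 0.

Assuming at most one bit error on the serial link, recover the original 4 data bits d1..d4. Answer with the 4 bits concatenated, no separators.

s1 (pos 1,3,5,7): 1⊕0⊕0⊕0 = 1
s2 (pos 2,3,6,7): 1⊕0⊕1⊕0 = 0
s4 (pos 4,5,6,7): 0⊕0⊕1⊕0 = 1
Syndrome s4…s1 = 101 → error at position 5.
Flip position 5: 1100010 → 1100110
Read data bits from positions 3,5,6,7: 0110

0110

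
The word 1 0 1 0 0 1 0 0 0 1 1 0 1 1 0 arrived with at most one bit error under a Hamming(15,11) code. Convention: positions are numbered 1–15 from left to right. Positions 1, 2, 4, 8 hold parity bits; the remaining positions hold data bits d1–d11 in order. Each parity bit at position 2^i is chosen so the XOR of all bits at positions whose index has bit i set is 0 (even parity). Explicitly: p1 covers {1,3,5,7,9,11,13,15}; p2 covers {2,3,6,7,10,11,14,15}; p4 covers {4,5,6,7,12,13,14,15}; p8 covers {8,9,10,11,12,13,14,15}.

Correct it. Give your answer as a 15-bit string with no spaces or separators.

s1 (pos 1,3,5,7,9,11,13,15): 1⊕1⊕0⊕0⊕0⊕1⊕1⊕0 = 0
s2 (pos 2,3,6,7,10,11,14,15): 0⊕1⊕1⊕0⊕1⊕1⊕1⊕0 = 1
s4 (pos 4,5,6,7,12,13,14,15): 0⊕0⊕1⊕0⊕0⊕1⊕1⊕0 = 1
s8 (pos 8,9,10,11,12,13,14,15): 0⊕0⊕1⊕1⊕0⊕1⊕1⊕0 = 0
Syndrome s8…s1 = 0110 → error at position 6.
Flip position 6: 101001000110110 → 101000000110110

101000000110110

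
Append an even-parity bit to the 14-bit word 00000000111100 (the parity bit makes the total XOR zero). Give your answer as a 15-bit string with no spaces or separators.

XOR of the 14 data bits: 0⊕0⊕0⊕0⊕0⊕0⊕0⊕0⊕1⊕1⊕1⊕1⊕0⊕0 = 0
Parity bit = 0 (so all 15 bits XOR to 0).

000000001111000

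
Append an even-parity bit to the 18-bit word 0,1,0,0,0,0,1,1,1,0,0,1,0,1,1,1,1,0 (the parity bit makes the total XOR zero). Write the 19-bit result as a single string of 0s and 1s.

0100001110010111101

XOR of the 18 data bits: 0⊕1⊕0⊕0⊕0⊕0⊕1⊕1⊕1⊕0⊕0⊕1⊕0⊕1⊕1⊕1⊕1⊕0 = 1
Parity bit = 1 (so all 19 bits XOR to 0).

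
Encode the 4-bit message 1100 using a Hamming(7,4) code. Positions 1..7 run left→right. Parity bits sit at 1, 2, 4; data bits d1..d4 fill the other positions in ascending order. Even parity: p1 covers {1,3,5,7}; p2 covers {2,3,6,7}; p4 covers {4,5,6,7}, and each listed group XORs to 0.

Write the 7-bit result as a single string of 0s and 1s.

0111100

Place data at non-parity positions: p1 p2 1 p4 1 0 0
p1 (pos 1,3,5,7): XOR of data positions = 1⊕1⊕0 = 0
p2 (pos 2,3,6,7): XOR of data positions = 1⊕0⊕0 = 1
p4 (pos 4,5,6,7): XOR of data positions = 1⊕0⊕0 = 1
Codeword: 0111100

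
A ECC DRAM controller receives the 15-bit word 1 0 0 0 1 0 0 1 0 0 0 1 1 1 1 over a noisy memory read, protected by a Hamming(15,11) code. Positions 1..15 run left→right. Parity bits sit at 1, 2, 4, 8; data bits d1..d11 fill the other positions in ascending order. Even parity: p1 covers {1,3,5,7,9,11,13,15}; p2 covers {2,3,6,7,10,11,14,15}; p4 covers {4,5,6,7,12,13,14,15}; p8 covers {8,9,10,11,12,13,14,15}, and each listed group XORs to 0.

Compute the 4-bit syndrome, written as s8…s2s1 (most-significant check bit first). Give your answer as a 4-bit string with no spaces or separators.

1100

s1 (pos 1,3,5,7,9,11,13,15): 1⊕0⊕1⊕0⊕0⊕0⊕1⊕1 = 0
s2 (pos 2,3,6,7,10,11,14,15): 0⊕0⊕0⊕0⊕0⊕0⊕1⊕1 = 0
s4 (pos 4,5,6,7,12,13,14,15): 0⊕1⊕0⊕0⊕1⊕1⊕1⊕1 = 1
s8 (pos 8,9,10,11,12,13,14,15): 1⊕0⊕0⊕0⊕1⊕1⊕1⊕1 = 1
Syndrome s8…s1 = 1100 → error at position 12.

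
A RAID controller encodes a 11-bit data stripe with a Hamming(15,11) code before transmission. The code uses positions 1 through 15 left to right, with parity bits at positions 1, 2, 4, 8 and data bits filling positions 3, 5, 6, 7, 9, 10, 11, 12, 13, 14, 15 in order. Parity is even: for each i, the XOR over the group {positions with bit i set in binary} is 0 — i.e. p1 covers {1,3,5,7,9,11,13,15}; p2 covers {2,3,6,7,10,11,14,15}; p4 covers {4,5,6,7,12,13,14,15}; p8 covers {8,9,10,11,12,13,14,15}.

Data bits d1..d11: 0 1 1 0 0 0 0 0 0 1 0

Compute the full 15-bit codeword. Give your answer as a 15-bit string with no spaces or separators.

100111010000010

Place data at non-parity positions: p1 p2 0 p4 1 1 0 p8 0 0 0 0 0 1 0
p1 (pos 1,3,5,7,9,11,13,15): XOR of data positions = 0⊕1⊕0⊕0⊕0⊕0⊕0 = 1
p2 (pos 2,3,6,7,10,11,14,15): XOR of data positions = 0⊕1⊕0⊕0⊕0⊕1⊕0 = 0
p4 (pos 4,5,6,7,12,13,14,15): XOR of data positions = 1⊕1⊕0⊕0⊕0⊕1⊕0 = 1
p8 (pos 8,9,10,11,12,13,14,15): XOR of data positions = 0⊕0⊕0⊕0⊕0⊕1⊕0 = 1
Codeword: 100111010000010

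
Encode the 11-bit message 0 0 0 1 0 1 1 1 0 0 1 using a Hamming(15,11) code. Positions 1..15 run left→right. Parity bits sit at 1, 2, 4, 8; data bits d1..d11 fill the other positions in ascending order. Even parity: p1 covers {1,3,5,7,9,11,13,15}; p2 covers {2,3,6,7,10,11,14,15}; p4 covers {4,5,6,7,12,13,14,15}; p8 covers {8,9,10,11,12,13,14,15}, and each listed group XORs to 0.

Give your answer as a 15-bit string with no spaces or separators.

Place data at non-parity positions: p1 p2 0 p4 0 0 1 p8 0 1 1 1 0 0 1
p1 (pos 1,3,5,7,9,11,13,15): XOR of data positions = 0⊕0⊕1⊕0⊕1⊕0⊕1 = 1
p2 (pos 2,3,6,7,10,11,14,15): XOR of data positions = 0⊕0⊕1⊕1⊕1⊕0⊕1 = 0
p4 (pos 4,5,6,7,12,13,14,15): XOR of data positions = 0⊕0⊕1⊕1⊕0⊕0⊕1 = 1
p8 (pos 8,9,10,11,12,13,14,15): XOR of data positions = 0⊕1⊕1⊕1⊕0⊕0⊕1 = 0
Codeword: 100100100111001

100100100111001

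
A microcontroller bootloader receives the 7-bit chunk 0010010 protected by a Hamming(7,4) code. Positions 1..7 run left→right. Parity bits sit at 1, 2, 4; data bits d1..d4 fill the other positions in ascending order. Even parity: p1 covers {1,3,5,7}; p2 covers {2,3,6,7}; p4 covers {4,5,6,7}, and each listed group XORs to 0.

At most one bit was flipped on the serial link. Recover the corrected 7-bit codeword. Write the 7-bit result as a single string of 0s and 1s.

s1 (pos 1,3,5,7): 0⊕1⊕0⊕0 = 1
s2 (pos 2,3,6,7): 0⊕1⊕1⊕0 = 0
s4 (pos 4,5,6,7): 0⊕0⊕1⊕0 = 1
Syndrome s4…s1 = 101 → error at position 5.
Flip position 5: 0010010 → 0010110

0010110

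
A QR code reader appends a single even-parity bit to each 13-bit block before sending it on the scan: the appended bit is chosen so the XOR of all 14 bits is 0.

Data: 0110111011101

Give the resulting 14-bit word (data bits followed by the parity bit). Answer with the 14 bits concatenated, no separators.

01101110111011

XOR of the 13 data bits: 0⊕1⊕1⊕0⊕1⊕1⊕1⊕0⊕1⊕1⊕1⊕0⊕1 = 1
Parity bit = 1 (so all 14 bits XOR to 0).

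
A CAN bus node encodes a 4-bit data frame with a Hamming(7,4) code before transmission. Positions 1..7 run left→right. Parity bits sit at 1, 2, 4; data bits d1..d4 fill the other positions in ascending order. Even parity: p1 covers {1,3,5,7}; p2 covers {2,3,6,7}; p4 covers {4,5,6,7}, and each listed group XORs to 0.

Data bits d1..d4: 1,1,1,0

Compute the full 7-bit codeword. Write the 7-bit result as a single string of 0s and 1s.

Place data at non-parity positions: p1 p2 1 p4 1 1 0
p1 (pos 1,3,5,7): XOR of data positions = 1⊕1⊕0 = 0
p2 (pos 2,3,6,7): XOR of data positions = 1⊕1⊕0 = 0
p4 (pos 4,5,6,7): XOR of data positions = 1⊕1⊕0 = 0
Codeword: 0010110

0010110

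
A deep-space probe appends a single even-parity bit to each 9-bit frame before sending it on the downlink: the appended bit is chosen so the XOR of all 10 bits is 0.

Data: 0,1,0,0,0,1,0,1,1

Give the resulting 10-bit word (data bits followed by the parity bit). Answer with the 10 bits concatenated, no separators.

XOR of the 9 data bits: 0⊕1⊕0⊕0⊕0⊕1⊕0⊕1⊕1 = 0
Parity bit = 0 (so all 10 bits XOR to 0).

0100010110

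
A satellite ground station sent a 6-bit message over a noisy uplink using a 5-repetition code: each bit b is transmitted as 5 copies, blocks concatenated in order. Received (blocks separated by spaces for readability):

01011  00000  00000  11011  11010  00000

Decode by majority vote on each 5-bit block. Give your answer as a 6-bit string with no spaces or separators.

100110

Block 1 (01011): 3 ones → 1
Block 2 (00000): 0 ones → 0
Block 3 (00000): 0 ones → 0
Block 4 (11011): 4 ones → 1
Block 5 (11010): 3 ones → 1
Block 6 (00000): 0 ones → 0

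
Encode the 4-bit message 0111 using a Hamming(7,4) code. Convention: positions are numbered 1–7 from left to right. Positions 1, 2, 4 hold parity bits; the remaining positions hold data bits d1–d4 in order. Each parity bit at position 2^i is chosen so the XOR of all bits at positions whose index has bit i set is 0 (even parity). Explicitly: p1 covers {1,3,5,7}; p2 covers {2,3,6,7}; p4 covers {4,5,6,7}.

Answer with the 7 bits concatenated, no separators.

Place data at non-parity positions: p1 p2 0 p4 1 1 1
p1 (pos 1,3,5,7): XOR of data positions = 0⊕1⊕1 = 0
p2 (pos 2,3,6,7): XOR of data positions = 0⊕1⊕1 = 0
p4 (pos 4,5,6,7): XOR of data positions = 1⊕1⊕1 = 1
Codeword: 0001111

0001111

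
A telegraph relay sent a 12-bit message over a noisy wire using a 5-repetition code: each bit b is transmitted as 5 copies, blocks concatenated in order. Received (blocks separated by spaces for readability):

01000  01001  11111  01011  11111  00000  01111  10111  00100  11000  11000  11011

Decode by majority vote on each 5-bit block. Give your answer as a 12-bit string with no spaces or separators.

Block 1 (01000): 1 one → 0
Block 2 (01001): 2 ones → 0
Block 3 (11111): 5 ones → 1
Block 4 (01011): 3 ones → 1
Block 5 (11111): 5 ones → 1
Block 6 (00000): 0 ones → 0
Block 7 (01111): 4 ones → 1
Block 8 (10111): 4 ones → 1
Block 9 (00100): 1 one → 0
Block 10 (11000): 2 ones → 0
Block 11 (11000): 2 ones → 0
Block 12 (11011): 4 ones → 1

001110110001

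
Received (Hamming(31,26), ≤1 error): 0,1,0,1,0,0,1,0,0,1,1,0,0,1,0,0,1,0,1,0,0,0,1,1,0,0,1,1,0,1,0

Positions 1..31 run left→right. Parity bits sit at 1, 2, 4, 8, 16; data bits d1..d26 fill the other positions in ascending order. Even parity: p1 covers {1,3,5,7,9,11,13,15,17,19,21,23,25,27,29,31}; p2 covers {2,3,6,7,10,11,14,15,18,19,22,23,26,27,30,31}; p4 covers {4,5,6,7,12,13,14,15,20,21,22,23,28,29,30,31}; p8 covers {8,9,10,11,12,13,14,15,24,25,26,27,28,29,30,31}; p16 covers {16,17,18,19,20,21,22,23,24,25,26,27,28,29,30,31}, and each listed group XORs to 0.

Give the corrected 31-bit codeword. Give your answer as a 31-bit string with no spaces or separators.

0101001001100100101000110111010

s1 (pos 1,3,5,7,9,11,13,15,17,19,21,23,25,27,29,31): 0⊕0⊕0⊕1⊕0⊕1⊕0⊕0⊕1⊕1⊕0⊕1⊕0⊕1⊕0⊕0 = 0
s2 (pos 2,3,6,7,10,11,14,15,18,19,22,23,26,27,30,31): 1⊕0⊕0⊕1⊕1⊕1⊕1⊕0⊕0⊕1⊕0⊕1⊕0⊕1⊕1⊕0 = 1
s4 (pos 4,5,6,7,12,13,14,15,20,21,22,23,28,29,30,31): 1⊕0⊕0⊕1⊕0⊕0⊕1⊕0⊕0⊕0⊕0⊕1⊕1⊕0⊕1⊕0 = 0
s8 (pos 8,9,10,11,12,13,14,15,24,25,26,27,28,29,30,31): 0⊕0⊕1⊕1⊕0⊕0⊕1⊕0⊕1⊕0⊕0⊕1⊕1⊕0⊕1⊕0 = 1
s16 (pos 16,17,18,19,20,21,22,23,24,25,26,27,28,29,30,31): 0⊕1⊕0⊕1⊕0⊕0⊕0⊕1⊕1⊕0⊕0⊕1⊕1⊕0⊕1⊕0 = 1
Syndrome s16…s1 = 11010 → error at position 26.
Flip position 26: 0101001001100100101000110011010 → 0101001001100100101000110111010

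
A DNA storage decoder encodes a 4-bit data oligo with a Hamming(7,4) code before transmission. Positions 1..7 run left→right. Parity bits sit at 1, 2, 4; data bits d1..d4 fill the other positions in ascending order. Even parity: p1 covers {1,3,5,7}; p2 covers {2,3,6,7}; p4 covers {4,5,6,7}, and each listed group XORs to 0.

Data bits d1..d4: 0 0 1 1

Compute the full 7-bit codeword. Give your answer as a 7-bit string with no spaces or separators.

Place data at non-parity positions: p1 p2 0 p4 0 1 1
p1 (pos 1,3,5,7): XOR of data positions = 0⊕0⊕1 = 1
p2 (pos 2,3,6,7): XOR of data positions = 0⊕1⊕1 = 0
p4 (pos 4,5,6,7): XOR of data positions = 0⊕1⊕1 = 0
Codeword: 1000011

1000011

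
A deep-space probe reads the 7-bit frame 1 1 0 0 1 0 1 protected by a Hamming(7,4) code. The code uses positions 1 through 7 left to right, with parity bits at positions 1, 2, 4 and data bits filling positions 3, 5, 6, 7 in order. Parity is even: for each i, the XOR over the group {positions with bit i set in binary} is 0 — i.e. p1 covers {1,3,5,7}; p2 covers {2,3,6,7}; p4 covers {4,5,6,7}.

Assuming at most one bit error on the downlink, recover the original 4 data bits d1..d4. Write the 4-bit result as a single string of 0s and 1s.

s1 (pos 1,3,5,7): 1⊕0⊕1⊕1 = 1
s2 (pos 2,3,6,7): 1⊕0⊕0⊕1 = 0
s4 (pos 4,5,6,7): 0⊕1⊕0⊕1 = 0
Syndrome s4…s1 = 001 → error at position 1.
Flip position 1: 1100101 → 0100101
Read data bits from positions 3,5,6,7: 0101

0101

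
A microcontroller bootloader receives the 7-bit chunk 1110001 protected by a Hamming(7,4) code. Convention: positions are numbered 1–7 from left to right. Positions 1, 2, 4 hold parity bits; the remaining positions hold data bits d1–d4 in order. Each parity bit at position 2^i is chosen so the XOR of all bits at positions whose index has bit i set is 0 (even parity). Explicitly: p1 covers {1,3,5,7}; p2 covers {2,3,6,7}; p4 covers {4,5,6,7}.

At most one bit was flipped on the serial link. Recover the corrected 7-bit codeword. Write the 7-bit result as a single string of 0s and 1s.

1110000

s1 (pos 1,3,5,7): 1⊕1⊕0⊕1 = 1
s2 (pos 2,3,6,7): 1⊕1⊕0⊕1 = 1
s4 (pos 4,5,6,7): 0⊕0⊕0⊕1 = 1
Syndrome s4…s1 = 111 → error at position 7.
Flip position 7: 1110001 → 1110000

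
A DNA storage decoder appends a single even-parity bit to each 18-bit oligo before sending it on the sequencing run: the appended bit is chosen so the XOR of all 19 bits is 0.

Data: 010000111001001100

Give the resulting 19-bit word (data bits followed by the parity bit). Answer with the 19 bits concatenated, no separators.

0100001110010011001

XOR of the 18 data bits: 0⊕1⊕0⊕0⊕0⊕0⊕1⊕1⊕1⊕0⊕0⊕1⊕0⊕0⊕1⊕1⊕0⊕0 = 1
Parity bit = 1 (so all 19 bits XOR to 0).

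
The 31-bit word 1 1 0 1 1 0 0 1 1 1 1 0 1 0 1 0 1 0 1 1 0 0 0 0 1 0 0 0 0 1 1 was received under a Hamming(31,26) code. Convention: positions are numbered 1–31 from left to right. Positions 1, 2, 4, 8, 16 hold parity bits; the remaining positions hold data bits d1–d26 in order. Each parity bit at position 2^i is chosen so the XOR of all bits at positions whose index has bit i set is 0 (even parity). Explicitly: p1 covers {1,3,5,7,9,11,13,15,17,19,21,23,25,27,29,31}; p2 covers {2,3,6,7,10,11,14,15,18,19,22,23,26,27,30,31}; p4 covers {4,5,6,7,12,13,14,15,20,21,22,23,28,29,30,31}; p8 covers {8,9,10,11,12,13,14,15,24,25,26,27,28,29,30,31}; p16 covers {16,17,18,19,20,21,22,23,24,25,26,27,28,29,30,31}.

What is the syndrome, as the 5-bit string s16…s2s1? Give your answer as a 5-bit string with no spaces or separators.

01110

s1 (pos 1,3,5,7,9,11,13,15,17,19,21,23,25,27,29,31): 1⊕0⊕1⊕0⊕1⊕1⊕1⊕1⊕1⊕1⊕0⊕0⊕1⊕0⊕0⊕1 = 0
s2 (pos 2,3,6,7,10,11,14,15,18,19,22,23,26,27,30,31): 1⊕0⊕0⊕0⊕1⊕1⊕0⊕1⊕0⊕1⊕0⊕0⊕0⊕0⊕1⊕1 = 1
s4 (pos 4,5,6,7,12,13,14,15,20,21,22,23,28,29,30,31): 1⊕1⊕0⊕0⊕0⊕1⊕0⊕1⊕1⊕0⊕0⊕0⊕0⊕0⊕1⊕1 = 1
s8 (pos 8,9,10,11,12,13,14,15,24,25,26,27,28,29,30,31): 1⊕1⊕1⊕1⊕0⊕1⊕0⊕1⊕0⊕1⊕0⊕0⊕0⊕0⊕1⊕1 = 1
s16 (pos 16,17,18,19,20,21,22,23,24,25,26,27,28,29,30,31): 0⊕1⊕0⊕1⊕1⊕0⊕0⊕0⊕0⊕1⊕0⊕0⊕0⊕0⊕1⊕1 = 0
Syndrome s16…s1 = 01110 → error at position 14.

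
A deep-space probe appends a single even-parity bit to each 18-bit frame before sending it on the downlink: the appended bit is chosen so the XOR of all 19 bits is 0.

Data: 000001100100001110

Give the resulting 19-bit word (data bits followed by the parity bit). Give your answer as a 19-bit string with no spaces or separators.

XOR of the 18 data bits: 0⊕0⊕0⊕0⊕0⊕1⊕1⊕0⊕0⊕1⊕0⊕0⊕0⊕0⊕1⊕1⊕1⊕0 = 0
Parity bit = 0 (so all 19 bits XOR to 0).

0000011001000011100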